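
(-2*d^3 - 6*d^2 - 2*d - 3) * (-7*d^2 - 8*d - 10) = 14*d^5 + 58*d^4 + 82*d^3 + 97*d^2 + 44*d + 30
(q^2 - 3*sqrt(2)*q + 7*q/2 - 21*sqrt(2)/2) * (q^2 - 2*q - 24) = q^4 - 3*sqrt(2)*q^3 + 3*q^3/2 - 31*q^2 - 9*sqrt(2)*q^2/2 - 84*q + 93*sqrt(2)*q + 252*sqrt(2)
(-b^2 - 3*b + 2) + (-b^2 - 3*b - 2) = -2*b^2 - 6*b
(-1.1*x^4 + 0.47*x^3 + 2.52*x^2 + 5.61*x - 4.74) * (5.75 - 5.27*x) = 5.797*x^5 - 8.8019*x^4 - 10.5779*x^3 - 15.0747*x^2 + 57.2373*x - 27.255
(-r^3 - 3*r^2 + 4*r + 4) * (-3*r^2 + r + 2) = 3*r^5 + 8*r^4 - 17*r^3 - 14*r^2 + 12*r + 8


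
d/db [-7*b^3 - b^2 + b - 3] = -21*b^2 - 2*b + 1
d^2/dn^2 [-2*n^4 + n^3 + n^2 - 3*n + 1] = -24*n^2 + 6*n + 2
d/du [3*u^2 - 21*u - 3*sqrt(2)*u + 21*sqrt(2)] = 6*u - 21 - 3*sqrt(2)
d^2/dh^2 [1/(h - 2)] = 2/(h - 2)^3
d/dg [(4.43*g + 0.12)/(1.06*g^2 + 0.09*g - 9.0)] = (4.6958*g^2 + 0.3987*g - (2.12*g + 0.09)*(4.43*g + 0.12) - 39.87)/(1.06*g^2 + 0.09*g - 9.0)^2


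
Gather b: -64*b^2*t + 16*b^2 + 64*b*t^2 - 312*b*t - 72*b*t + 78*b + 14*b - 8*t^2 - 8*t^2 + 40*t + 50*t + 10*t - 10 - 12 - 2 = b^2*(16 - 64*t) + b*(64*t^2 - 384*t + 92) - 16*t^2 + 100*t - 24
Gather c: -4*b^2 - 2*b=-4*b^2 - 2*b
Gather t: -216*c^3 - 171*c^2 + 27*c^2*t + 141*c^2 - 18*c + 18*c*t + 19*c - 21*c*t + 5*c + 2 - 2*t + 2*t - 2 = -216*c^3 - 30*c^2 + 6*c + t*(27*c^2 - 3*c)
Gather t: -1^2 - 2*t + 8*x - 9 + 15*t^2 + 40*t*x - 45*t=15*t^2 + t*(40*x - 47) + 8*x - 10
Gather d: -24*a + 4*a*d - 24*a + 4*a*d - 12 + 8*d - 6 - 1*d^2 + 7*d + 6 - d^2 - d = -48*a - 2*d^2 + d*(8*a + 14) - 12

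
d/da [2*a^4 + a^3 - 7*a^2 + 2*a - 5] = 8*a^3 + 3*a^2 - 14*a + 2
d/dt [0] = 0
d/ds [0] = 0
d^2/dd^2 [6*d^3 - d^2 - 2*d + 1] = 36*d - 2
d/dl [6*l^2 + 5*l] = 12*l + 5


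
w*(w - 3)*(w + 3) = w^3 - 9*w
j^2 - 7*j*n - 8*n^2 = (j - 8*n)*(j + n)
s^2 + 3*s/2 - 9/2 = (s - 3/2)*(s + 3)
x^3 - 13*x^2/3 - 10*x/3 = x*(x - 5)*(x + 2/3)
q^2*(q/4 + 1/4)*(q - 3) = q^4/4 - q^3/2 - 3*q^2/4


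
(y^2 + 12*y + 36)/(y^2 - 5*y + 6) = (y^2 + 12*y + 36)/(y^2 - 5*y + 6)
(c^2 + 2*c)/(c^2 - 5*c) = (c + 2)/(c - 5)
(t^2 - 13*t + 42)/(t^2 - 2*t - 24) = (t - 7)/(t + 4)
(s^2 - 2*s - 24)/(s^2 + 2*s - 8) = (s - 6)/(s - 2)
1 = 1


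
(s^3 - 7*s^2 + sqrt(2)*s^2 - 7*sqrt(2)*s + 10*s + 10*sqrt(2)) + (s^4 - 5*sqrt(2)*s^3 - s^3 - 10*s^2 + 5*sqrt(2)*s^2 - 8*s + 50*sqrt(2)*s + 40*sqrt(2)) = s^4 - 5*sqrt(2)*s^3 - 17*s^2 + 6*sqrt(2)*s^2 + 2*s + 43*sqrt(2)*s + 50*sqrt(2)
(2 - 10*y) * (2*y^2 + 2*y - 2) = -20*y^3 - 16*y^2 + 24*y - 4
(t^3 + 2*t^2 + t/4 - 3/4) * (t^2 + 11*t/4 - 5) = t^5 + 19*t^4/4 + 3*t^3/4 - 161*t^2/16 - 53*t/16 + 15/4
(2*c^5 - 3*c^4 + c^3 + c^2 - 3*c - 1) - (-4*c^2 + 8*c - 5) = 2*c^5 - 3*c^4 + c^3 + 5*c^2 - 11*c + 4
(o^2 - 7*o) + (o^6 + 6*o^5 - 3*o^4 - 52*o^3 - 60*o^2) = o^6 + 6*o^5 - 3*o^4 - 52*o^3 - 59*o^2 - 7*o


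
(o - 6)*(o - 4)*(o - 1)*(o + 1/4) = o^4 - 43*o^3/4 + 125*o^2/4 - 31*o/2 - 6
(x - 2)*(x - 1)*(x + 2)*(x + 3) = x^4 + 2*x^3 - 7*x^2 - 8*x + 12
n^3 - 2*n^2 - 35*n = n*(n - 7)*(n + 5)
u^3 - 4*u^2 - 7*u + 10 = (u - 5)*(u - 1)*(u + 2)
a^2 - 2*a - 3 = (a - 3)*(a + 1)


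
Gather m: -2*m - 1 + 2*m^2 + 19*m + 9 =2*m^2 + 17*m + 8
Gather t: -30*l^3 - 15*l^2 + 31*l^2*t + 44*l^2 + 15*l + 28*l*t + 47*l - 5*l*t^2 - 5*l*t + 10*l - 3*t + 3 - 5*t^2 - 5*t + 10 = -30*l^3 + 29*l^2 + 72*l + t^2*(-5*l - 5) + t*(31*l^2 + 23*l - 8) + 13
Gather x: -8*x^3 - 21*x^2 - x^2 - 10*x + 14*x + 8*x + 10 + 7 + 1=-8*x^3 - 22*x^2 + 12*x + 18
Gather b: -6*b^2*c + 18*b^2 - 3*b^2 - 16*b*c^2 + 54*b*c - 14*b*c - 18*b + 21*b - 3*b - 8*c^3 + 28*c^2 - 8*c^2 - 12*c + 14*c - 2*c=b^2*(15 - 6*c) + b*(-16*c^2 + 40*c) - 8*c^3 + 20*c^2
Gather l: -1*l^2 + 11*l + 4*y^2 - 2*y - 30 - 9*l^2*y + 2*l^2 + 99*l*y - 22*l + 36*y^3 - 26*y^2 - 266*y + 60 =l^2*(1 - 9*y) + l*(99*y - 11) + 36*y^3 - 22*y^2 - 268*y + 30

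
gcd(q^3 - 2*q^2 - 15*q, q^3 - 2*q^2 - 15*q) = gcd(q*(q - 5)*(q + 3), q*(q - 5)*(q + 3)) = q^3 - 2*q^2 - 15*q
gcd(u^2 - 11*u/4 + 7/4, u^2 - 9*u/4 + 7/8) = u - 7/4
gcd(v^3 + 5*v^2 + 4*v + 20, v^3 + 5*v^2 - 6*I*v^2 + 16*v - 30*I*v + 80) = v^2 + v*(5 + 2*I) + 10*I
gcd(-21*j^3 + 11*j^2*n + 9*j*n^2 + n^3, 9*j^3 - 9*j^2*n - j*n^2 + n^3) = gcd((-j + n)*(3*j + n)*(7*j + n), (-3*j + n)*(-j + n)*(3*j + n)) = 3*j^2 - 2*j*n - n^2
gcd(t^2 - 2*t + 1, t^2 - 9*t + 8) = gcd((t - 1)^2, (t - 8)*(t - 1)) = t - 1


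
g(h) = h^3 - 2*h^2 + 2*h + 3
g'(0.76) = 0.69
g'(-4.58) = 83.25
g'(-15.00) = 737.00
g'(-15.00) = 737.00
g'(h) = 3*h^2 - 4*h + 2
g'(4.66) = 48.51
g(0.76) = 3.80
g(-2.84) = -41.72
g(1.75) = 5.73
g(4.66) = 70.08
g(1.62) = 5.24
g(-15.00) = -3852.00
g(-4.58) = -144.18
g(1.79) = 5.91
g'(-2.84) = 37.56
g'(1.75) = 4.19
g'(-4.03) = 66.84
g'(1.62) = 3.39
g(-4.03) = -102.99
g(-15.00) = -3852.00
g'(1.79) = 4.45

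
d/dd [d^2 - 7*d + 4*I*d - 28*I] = 2*d - 7 + 4*I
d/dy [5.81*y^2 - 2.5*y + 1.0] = 11.62*y - 2.5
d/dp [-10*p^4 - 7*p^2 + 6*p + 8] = -40*p^3 - 14*p + 6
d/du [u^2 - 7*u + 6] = 2*u - 7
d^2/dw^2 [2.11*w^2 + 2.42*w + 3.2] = 4.22000000000000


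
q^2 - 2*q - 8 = (q - 4)*(q + 2)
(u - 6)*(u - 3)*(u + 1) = u^3 - 8*u^2 + 9*u + 18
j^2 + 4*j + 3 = (j + 1)*(j + 3)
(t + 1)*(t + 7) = t^2 + 8*t + 7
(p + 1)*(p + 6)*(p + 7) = p^3 + 14*p^2 + 55*p + 42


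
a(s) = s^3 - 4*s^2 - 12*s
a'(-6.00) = 144.00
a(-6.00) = -288.00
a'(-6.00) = 144.00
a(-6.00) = -288.00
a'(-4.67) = 90.79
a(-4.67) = -133.04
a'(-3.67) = 57.77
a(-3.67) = -59.27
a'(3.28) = -5.96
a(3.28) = -47.11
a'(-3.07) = 40.83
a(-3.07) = -29.79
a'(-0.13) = -10.91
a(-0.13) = 1.49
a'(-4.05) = 69.61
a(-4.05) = -83.44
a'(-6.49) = 166.28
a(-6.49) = -363.96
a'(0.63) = -15.85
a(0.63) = -8.90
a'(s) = 3*s^2 - 8*s - 12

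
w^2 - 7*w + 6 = (w - 6)*(w - 1)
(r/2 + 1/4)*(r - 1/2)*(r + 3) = r^3/2 + 3*r^2/2 - r/8 - 3/8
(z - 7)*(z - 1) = z^2 - 8*z + 7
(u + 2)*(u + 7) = u^2 + 9*u + 14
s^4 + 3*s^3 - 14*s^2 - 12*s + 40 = (s - 2)^2*(s + 2)*(s + 5)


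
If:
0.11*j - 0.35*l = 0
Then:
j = 3.18181818181818*l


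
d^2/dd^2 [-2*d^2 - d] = -4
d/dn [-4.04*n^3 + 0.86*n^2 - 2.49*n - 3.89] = -12.12*n^2 + 1.72*n - 2.49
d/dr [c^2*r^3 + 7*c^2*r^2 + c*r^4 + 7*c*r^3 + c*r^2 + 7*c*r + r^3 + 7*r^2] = 3*c^2*r^2 + 14*c^2*r + 4*c*r^3 + 21*c*r^2 + 2*c*r + 7*c + 3*r^2 + 14*r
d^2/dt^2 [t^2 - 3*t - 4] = 2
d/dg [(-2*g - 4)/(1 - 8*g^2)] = 2*(8*g^2 - 16*g*(g + 2) - 1)/(8*g^2 - 1)^2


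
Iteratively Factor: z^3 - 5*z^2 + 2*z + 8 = (z - 4)*(z^2 - z - 2) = (z - 4)*(z + 1)*(z - 2)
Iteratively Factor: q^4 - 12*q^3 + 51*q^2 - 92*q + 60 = (q - 5)*(q^3 - 7*q^2 + 16*q - 12) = (q - 5)*(q - 2)*(q^2 - 5*q + 6) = (q - 5)*(q - 3)*(q - 2)*(q - 2)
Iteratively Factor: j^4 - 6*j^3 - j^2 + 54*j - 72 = (j - 4)*(j^3 - 2*j^2 - 9*j + 18) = (j - 4)*(j - 2)*(j^2 - 9) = (j - 4)*(j - 2)*(j + 3)*(j - 3)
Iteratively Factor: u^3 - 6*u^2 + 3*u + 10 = (u - 2)*(u^2 - 4*u - 5) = (u - 2)*(u + 1)*(u - 5)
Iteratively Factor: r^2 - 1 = (r + 1)*(r - 1)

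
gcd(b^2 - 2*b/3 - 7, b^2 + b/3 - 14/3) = b + 7/3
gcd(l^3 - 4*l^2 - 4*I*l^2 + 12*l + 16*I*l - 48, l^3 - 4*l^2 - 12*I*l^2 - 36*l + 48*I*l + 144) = l^2 + l*(-4 - 6*I) + 24*I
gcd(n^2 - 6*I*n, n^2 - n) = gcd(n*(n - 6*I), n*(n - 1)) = n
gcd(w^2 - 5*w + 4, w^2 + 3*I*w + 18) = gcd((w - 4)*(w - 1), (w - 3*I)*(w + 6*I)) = 1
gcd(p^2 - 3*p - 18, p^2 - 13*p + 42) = p - 6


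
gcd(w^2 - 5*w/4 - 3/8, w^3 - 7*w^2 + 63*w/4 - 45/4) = w - 3/2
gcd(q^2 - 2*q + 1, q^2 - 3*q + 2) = q - 1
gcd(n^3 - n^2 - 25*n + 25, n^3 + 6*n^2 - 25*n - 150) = n^2 - 25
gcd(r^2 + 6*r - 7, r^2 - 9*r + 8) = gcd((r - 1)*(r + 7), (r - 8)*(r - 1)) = r - 1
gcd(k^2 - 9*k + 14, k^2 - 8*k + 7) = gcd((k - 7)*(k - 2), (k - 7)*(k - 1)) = k - 7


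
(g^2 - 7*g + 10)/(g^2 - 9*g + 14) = (g - 5)/(g - 7)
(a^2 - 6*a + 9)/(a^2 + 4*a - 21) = (a - 3)/(a + 7)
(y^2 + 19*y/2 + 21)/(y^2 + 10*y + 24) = (y + 7/2)/(y + 4)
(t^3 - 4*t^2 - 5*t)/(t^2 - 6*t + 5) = t*(t + 1)/(t - 1)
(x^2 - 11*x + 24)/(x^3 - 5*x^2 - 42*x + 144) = 1/(x + 6)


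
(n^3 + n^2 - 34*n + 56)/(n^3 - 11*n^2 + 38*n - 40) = (n + 7)/(n - 5)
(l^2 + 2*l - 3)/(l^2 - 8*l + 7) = (l + 3)/(l - 7)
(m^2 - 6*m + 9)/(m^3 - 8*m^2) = (m^2 - 6*m + 9)/(m^2*(m - 8))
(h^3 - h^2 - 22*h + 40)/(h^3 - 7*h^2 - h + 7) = (h^3 - h^2 - 22*h + 40)/(h^3 - 7*h^2 - h + 7)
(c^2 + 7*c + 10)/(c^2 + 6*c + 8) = (c + 5)/(c + 4)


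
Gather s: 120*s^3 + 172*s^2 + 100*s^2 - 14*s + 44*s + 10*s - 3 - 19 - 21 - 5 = 120*s^3 + 272*s^2 + 40*s - 48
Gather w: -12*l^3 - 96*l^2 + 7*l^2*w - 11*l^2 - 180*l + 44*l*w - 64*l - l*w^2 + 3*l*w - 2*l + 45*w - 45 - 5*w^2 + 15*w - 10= -12*l^3 - 107*l^2 - 246*l + w^2*(-l - 5) + w*(7*l^2 + 47*l + 60) - 55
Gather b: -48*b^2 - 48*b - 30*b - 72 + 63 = -48*b^2 - 78*b - 9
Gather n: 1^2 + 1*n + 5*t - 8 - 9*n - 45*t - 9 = -8*n - 40*t - 16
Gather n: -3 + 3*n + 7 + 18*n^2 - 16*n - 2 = 18*n^2 - 13*n + 2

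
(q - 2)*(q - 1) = q^2 - 3*q + 2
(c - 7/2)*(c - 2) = c^2 - 11*c/2 + 7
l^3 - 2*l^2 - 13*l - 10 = (l - 5)*(l + 1)*(l + 2)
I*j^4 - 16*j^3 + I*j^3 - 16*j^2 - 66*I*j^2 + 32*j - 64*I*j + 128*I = (j + 2)*(j + 8*I)^2*(I*j - I)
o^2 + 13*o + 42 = (o + 6)*(o + 7)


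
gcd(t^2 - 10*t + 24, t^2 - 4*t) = t - 4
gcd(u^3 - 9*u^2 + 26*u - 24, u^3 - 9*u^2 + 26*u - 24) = u^3 - 9*u^2 + 26*u - 24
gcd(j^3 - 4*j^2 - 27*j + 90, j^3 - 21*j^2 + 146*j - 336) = j - 6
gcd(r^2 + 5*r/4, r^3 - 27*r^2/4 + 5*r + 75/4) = r + 5/4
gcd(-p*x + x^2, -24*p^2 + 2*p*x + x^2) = 1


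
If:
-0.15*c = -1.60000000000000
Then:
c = 10.67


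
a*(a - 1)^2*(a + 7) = a^4 + 5*a^3 - 13*a^2 + 7*a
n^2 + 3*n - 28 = (n - 4)*(n + 7)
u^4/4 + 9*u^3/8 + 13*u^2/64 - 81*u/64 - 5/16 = (u/4 + 1)*(u - 1)*(u + 1/4)*(u + 5/4)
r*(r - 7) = r^2 - 7*r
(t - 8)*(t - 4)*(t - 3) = t^3 - 15*t^2 + 68*t - 96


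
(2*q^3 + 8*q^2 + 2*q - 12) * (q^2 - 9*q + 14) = 2*q^5 - 10*q^4 - 42*q^3 + 82*q^2 + 136*q - 168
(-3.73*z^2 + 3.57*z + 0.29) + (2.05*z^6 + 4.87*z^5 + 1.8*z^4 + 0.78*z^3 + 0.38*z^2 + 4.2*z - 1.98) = 2.05*z^6 + 4.87*z^5 + 1.8*z^4 + 0.78*z^3 - 3.35*z^2 + 7.77*z - 1.69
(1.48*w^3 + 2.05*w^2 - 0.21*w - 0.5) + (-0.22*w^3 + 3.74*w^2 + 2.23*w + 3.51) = 1.26*w^3 + 5.79*w^2 + 2.02*w + 3.01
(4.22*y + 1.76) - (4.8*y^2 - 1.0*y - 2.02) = -4.8*y^2 + 5.22*y + 3.78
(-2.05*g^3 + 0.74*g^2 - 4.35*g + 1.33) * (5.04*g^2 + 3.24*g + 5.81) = -10.332*g^5 - 2.9124*g^4 - 31.4369*g^3 - 3.0914*g^2 - 20.9643*g + 7.7273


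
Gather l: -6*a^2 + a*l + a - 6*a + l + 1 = -6*a^2 - 5*a + l*(a + 1) + 1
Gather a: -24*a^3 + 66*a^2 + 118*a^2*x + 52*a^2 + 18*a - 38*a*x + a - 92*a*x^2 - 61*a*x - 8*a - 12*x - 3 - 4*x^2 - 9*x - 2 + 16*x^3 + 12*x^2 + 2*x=-24*a^3 + a^2*(118*x + 118) + a*(-92*x^2 - 99*x + 11) + 16*x^3 + 8*x^2 - 19*x - 5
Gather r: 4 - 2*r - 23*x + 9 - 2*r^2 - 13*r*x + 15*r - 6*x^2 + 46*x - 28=-2*r^2 + r*(13 - 13*x) - 6*x^2 + 23*x - 15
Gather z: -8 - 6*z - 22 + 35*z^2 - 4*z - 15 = 35*z^2 - 10*z - 45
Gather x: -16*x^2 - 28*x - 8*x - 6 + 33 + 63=-16*x^2 - 36*x + 90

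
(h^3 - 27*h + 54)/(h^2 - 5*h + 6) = (h^2 + 3*h - 18)/(h - 2)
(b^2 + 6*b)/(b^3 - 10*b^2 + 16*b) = (b + 6)/(b^2 - 10*b + 16)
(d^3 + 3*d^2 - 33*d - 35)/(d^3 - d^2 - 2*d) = (d^2 + 2*d - 35)/(d*(d - 2))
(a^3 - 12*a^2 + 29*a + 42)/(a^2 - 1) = (a^2 - 13*a + 42)/(a - 1)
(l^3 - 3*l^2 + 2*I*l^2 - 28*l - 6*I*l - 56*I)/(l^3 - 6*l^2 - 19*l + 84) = (l + 2*I)/(l - 3)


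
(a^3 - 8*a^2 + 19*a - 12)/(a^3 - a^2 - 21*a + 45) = (a^2 - 5*a + 4)/(a^2 + 2*a - 15)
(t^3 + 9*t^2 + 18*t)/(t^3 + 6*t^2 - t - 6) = t*(t + 3)/(t^2 - 1)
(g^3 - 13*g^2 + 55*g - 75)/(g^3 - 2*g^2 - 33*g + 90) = (g - 5)/(g + 6)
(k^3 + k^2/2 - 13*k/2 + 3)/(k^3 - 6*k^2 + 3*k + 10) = (2*k^2 + 5*k - 3)/(2*(k^2 - 4*k - 5))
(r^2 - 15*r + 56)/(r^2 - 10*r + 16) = (r - 7)/(r - 2)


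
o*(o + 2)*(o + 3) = o^3 + 5*o^2 + 6*o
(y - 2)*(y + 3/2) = y^2 - y/2 - 3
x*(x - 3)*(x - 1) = x^3 - 4*x^2 + 3*x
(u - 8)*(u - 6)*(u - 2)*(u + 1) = u^4 - 15*u^3 + 60*u^2 - 20*u - 96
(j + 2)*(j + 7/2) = j^2 + 11*j/2 + 7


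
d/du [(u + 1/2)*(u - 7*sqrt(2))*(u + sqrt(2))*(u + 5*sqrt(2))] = 4*u^3 - 3*sqrt(2)*u^2 + 3*u^2/2 - 148*u - sqrt(2)*u - 70*sqrt(2) - 37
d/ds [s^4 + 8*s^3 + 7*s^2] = 2*s*(2*s^2 + 12*s + 7)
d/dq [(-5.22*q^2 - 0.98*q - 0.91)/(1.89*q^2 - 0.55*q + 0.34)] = (4.7232*q^2 - 0.1098*q - 0.8337)/(3.5721*q^4 - 2.079*q^3 + 1.5877*q^2 - 0.374*q + 0.1156)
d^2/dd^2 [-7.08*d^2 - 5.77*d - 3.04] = -14.1600000000000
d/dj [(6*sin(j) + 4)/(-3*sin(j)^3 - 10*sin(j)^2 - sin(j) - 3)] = 2*(18*sin(j)^3 + 48*sin(j)^2 + 40*sin(j) - 7)*cos(j)/(3*sin(j)^3 + 10*sin(j)^2 + sin(j) + 3)^2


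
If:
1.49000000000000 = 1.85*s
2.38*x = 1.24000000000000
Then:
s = 0.81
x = 0.52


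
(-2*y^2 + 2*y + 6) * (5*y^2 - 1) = -10*y^4 + 10*y^3 + 32*y^2 - 2*y - 6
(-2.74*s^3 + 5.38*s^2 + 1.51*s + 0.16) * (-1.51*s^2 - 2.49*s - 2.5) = 4.1374*s^5 - 1.3012*s^4 - 8.8263*s^3 - 17.4515*s^2 - 4.1734*s - 0.4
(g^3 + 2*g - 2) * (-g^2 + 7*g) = -g^5 + 7*g^4 - 2*g^3 + 16*g^2 - 14*g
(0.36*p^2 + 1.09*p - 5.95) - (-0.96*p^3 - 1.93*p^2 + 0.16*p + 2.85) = 0.96*p^3 + 2.29*p^2 + 0.93*p - 8.8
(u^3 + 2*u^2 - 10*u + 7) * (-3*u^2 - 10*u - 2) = -3*u^5 - 16*u^4 + 8*u^3 + 75*u^2 - 50*u - 14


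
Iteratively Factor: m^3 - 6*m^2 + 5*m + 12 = (m + 1)*(m^2 - 7*m + 12) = (m - 3)*(m + 1)*(m - 4)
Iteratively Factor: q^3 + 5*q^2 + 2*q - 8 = (q + 2)*(q^2 + 3*q - 4) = (q - 1)*(q + 2)*(q + 4)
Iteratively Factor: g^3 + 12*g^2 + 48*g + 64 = (g + 4)*(g^2 + 8*g + 16) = (g + 4)^2*(g + 4)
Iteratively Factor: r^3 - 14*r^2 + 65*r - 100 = (r - 5)*(r^2 - 9*r + 20) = (r - 5)^2*(r - 4)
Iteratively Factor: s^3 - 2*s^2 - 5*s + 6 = (s + 2)*(s^2 - 4*s + 3) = (s - 1)*(s + 2)*(s - 3)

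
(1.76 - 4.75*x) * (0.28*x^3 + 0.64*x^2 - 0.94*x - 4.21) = -1.33*x^4 - 2.5472*x^3 + 5.5914*x^2 + 18.3431*x - 7.4096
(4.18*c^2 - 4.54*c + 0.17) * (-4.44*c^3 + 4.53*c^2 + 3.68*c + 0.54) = -18.5592*c^5 + 39.093*c^4 - 5.9386*c^3 - 13.6799*c^2 - 1.826*c + 0.0918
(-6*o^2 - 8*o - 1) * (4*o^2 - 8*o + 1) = -24*o^4 + 16*o^3 + 54*o^2 - 1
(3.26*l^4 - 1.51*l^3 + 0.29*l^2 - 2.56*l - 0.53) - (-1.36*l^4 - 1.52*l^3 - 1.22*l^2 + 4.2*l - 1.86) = 4.62*l^4 + 0.01*l^3 + 1.51*l^2 - 6.76*l + 1.33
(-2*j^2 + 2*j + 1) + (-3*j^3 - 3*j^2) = -3*j^3 - 5*j^2 + 2*j + 1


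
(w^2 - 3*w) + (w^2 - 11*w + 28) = 2*w^2 - 14*w + 28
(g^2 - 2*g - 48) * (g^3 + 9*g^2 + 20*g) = g^5 + 7*g^4 - 46*g^3 - 472*g^2 - 960*g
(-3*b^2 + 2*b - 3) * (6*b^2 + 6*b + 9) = -18*b^4 - 6*b^3 - 33*b^2 - 27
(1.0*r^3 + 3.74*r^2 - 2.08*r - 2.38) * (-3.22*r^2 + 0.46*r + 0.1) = -3.22*r^5 - 11.5828*r^4 + 8.518*r^3 + 7.0808*r^2 - 1.3028*r - 0.238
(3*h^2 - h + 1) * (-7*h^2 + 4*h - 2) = -21*h^4 + 19*h^3 - 17*h^2 + 6*h - 2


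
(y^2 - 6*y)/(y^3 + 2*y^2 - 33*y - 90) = y/(y^2 + 8*y + 15)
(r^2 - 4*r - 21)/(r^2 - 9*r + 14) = (r + 3)/(r - 2)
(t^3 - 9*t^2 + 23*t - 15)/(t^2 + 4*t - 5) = (t^2 - 8*t + 15)/(t + 5)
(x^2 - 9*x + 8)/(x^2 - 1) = (x - 8)/(x + 1)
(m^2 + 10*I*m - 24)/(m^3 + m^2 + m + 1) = (m^2 + 10*I*m - 24)/(m^3 + m^2 + m + 1)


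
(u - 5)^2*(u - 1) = u^3 - 11*u^2 + 35*u - 25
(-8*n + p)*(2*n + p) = -16*n^2 - 6*n*p + p^2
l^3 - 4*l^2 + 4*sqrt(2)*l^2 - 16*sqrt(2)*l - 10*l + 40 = (l - 4)*(l - sqrt(2))*(l + 5*sqrt(2))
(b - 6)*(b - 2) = b^2 - 8*b + 12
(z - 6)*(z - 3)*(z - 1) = z^3 - 10*z^2 + 27*z - 18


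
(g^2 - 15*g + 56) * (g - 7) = g^3 - 22*g^2 + 161*g - 392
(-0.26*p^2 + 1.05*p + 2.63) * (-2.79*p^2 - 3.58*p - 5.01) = 0.7254*p^4 - 1.9987*p^3 - 9.7941*p^2 - 14.6759*p - 13.1763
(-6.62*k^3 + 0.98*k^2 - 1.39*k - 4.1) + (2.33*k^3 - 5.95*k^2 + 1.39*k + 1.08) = -4.29*k^3 - 4.97*k^2 - 3.02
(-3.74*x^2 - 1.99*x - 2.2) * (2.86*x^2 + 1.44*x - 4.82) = -10.6964*x^4 - 11.077*x^3 + 8.8692*x^2 + 6.4238*x + 10.604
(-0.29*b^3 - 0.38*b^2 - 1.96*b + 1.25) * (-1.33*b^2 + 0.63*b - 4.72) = 0.3857*b^5 + 0.3227*b^4 + 3.7362*b^3 - 1.1037*b^2 + 10.0387*b - 5.9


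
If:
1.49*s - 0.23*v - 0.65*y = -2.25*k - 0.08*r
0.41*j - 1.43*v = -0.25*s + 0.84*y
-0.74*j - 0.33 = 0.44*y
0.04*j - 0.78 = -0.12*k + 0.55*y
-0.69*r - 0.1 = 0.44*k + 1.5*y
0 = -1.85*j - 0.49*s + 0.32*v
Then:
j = 0.36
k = 0.17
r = 2.70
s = -0.87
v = 0.75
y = -1.36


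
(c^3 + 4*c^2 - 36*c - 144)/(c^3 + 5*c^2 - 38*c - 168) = (c + 6)/(c + 7)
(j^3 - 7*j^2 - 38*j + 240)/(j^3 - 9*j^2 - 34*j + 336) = (j - 5)/(j - 7)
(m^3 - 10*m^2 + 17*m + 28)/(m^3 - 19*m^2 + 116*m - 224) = (m + 1)/(m - 8)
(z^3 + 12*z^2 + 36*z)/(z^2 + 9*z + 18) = z*(z + 6)/(z + 3)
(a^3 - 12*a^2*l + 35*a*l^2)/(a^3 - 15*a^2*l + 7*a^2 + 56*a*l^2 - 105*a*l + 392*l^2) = a*(a - 5*l)/(a^2 - 8*a*l + 7*a - 56*l)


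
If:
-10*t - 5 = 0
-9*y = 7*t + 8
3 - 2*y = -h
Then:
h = -4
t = -1/2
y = -1/2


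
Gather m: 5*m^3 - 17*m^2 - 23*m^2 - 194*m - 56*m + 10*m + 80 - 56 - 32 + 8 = 5*m^3 - 40*m^2 - 240*m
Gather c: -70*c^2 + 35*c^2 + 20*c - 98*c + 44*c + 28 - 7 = -35*c^2 - 34*c + 21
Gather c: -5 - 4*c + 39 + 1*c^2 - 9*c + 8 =c^2 - 13*c + 42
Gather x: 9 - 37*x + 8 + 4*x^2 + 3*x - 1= 4*x^2 - 34*x + 16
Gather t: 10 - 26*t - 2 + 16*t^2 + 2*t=16*t^2 - 24*t + 8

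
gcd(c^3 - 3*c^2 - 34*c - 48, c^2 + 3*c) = c + 3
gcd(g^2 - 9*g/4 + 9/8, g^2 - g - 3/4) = g - 3/2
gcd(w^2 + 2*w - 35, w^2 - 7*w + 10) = w - 5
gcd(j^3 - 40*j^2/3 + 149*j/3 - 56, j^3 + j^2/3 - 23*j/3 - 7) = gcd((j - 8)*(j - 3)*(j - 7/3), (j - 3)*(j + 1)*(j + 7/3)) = j - 3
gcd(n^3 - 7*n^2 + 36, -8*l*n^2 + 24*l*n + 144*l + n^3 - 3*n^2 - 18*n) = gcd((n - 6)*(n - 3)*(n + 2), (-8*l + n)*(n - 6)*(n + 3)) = n - 6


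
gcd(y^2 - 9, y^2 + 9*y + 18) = y + 3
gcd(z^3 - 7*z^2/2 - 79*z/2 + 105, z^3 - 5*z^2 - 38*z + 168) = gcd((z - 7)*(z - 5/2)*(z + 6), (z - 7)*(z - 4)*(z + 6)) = z^2 - z - 42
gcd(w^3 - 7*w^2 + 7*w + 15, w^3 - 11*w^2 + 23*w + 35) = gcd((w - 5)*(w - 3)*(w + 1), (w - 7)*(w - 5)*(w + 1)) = w^2 - 4*w - 5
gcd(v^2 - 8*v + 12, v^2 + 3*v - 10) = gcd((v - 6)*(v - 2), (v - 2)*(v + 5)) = v - 2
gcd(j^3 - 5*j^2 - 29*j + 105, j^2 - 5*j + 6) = j - 3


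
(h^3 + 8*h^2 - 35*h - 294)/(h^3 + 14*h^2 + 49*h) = (h - 6)/h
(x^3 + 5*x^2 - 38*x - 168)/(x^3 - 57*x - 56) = (x^2 - 2*x - 24)/(x^2 - 7*x - 8)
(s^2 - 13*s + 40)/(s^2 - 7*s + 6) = (s^2 - 13*s + 40)/(s^2 - 7*s + 6)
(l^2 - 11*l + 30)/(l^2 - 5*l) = (l - 6)/l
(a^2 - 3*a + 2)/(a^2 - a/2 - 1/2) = 2*(a - 2)/(2*a + 1)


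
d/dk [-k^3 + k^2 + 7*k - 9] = -3*k^2 + 2*k + 7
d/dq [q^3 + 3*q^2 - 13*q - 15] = 3*q^2 + 6*q - 13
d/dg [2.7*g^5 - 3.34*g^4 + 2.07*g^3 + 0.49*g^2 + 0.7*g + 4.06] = 13.5*g^4 - 13.36*g^3 + 6.21*g^2 + 0.98*g + 0.7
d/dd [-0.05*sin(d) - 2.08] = -0.05*cos(d)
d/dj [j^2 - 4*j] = 2*j - 4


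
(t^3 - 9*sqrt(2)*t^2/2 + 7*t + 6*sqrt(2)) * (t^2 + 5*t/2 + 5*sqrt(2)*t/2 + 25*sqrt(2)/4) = t^5 - 2*sqrt(2)*t^4 + 5*t^4/2 - 31*t^3/2 - 5*sqrt(2)*t^3 - 155*t^2/4 + 47*sqrt(2)*t^2/2 + 30*t + 235*sqrt(2)*t/4 + 75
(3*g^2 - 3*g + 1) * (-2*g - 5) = -6*g^3 - 9*g^2 + 13*g - 5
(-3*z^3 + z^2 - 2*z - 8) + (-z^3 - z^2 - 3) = -4*z^3 - 2*z - 11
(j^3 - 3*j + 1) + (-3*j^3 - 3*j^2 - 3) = -2*j^3 - 3*j^2 - 3*j - 2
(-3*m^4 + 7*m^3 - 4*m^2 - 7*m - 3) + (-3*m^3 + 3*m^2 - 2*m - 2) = -3*m^4 + 4*m^3 - m^2 - 9*m - 5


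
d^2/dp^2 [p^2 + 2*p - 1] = 2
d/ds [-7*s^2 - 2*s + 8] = -14*s - 2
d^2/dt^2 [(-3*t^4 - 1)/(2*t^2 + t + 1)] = 2*(-12*t^6 - 18*t^5 - 27*t^4 - 24*t^3 - 30*t^2 - 6*t + 1)/(8*t^6 + 12*t^5 + 18*t^4 + 13*t^3 + 9*t^2 + 3*t + 1)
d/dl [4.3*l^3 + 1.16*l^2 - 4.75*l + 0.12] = 12.9*l^2 + 2.32*l - 4.75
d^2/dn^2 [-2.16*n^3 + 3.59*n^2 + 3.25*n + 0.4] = 7.18 - 12.96*n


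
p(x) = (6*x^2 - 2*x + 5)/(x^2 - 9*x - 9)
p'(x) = (9 - 2*x)*(6*x^2 - 2*x + 5)/(x^2 - 9*x - 9)^2 + (12*x - 2)/(x^2 - 9*x - 9) = (-52*x^2 - 118*x + 63)/(x^4 - 18*x^3 + 63*x^2 + 162*x + 81)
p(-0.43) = -1.41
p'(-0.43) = 4.26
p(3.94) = -3.12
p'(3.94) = -1.44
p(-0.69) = -3.99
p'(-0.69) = 22.35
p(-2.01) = 2.53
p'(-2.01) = 0.52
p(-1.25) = 4.43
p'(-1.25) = 8.89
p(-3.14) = 2.42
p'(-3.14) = -0.09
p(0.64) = -0.43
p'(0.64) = -0.16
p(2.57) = -1.55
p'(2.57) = -0.90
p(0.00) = -0.56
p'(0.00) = 0.78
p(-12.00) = 3.67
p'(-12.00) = -0.10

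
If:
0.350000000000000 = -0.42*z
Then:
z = -0.83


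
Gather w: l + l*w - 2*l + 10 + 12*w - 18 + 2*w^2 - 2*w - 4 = -l + 2*w^2 + w*(l + 10) - 12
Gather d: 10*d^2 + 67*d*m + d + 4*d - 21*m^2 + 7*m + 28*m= 10*d^2 + d*(67*m + 5) - 21*m^2 + 35*m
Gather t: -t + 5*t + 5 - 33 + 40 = 4*t + 12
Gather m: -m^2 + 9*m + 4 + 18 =-m^2 + 9*m + 22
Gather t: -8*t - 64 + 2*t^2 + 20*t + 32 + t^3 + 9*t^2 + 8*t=t^3 + 11*t^2 + 20*t - 32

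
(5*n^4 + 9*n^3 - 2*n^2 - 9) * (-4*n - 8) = -20*n^5 - 76*n^4 - 64*n^3 + 16*n^2 + 36*n + 72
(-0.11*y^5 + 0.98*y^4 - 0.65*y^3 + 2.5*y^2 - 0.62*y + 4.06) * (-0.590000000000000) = 0.0649*y^5 - 0.5782*y^4 + 0.3835*y^3 - 1.475*y^2 + 0.3658*y - 2.3954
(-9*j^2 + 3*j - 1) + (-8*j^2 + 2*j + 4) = -17*j^2 + 5*j + 3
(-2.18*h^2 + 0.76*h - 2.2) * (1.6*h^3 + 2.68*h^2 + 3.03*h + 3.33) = -3.488*h^5 - 4.6264*h^4 - 8.0886*h^3 - 10.8526*h^2 - 4.1352*h - 7.326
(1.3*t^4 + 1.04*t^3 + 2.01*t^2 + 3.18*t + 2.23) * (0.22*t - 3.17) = 0.286*t^5 - 3.8922*t^4 - 2.8546*t^3 - 5.6721*t^2 - 9.59*t - 7.0691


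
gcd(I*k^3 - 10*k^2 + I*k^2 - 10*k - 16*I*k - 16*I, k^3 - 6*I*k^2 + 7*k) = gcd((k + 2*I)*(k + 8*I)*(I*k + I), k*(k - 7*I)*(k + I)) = 1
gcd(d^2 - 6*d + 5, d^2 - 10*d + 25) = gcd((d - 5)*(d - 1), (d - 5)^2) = d - 5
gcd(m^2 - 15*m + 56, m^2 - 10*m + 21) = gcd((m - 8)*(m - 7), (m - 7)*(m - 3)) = m - 7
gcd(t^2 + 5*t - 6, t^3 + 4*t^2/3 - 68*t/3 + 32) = t + 6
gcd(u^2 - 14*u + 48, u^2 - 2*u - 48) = u - 8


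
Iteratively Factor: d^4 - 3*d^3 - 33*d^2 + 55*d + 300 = (d - 5)*(d^3 + 2*d^2 - 23*d - 60) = (d - 5)*(d + 3)*(d^2 - d - 20) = (d - 5)*(d + 3)*(d + 4)*(d - 5)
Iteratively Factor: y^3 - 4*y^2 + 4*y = (y - 2)*(y^2 - 2*y) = (y - 2)^2*(y)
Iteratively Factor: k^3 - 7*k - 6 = (k + 1)*(k^2 - k - 6) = (k - 3)*(k + 1)*(k + 2)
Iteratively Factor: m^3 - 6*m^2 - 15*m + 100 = (m - 5)*(m^2 - m - 20) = (m - 5)*(m + 4)*(m - 5)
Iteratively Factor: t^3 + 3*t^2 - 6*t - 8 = (t - 2)*(t^2 + 5*t + 4) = (t - 2)*(t + 4)*(t + 1)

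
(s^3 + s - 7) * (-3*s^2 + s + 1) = -3*s^5 + s^4 - 2*s^3 + 22*s^2 - 6*s - 7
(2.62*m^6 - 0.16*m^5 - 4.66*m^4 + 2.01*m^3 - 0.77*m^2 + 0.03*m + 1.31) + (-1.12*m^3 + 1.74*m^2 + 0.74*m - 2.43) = 2.62*m^6 - 0.16*m^5 - 4.66*m^4 + 0.89*m^3 + 0.97*m^2 + 0.77*m - 1.12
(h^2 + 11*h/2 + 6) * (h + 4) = h^3 + 19*h^2/2 + 28*h + 24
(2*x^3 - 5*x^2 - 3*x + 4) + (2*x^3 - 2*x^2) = 4*x^3 - 7*x^2 - 3*x + 4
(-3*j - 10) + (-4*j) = -7*j - 10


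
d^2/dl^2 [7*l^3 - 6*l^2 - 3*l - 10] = 42*l - 12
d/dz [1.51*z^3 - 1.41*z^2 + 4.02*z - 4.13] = 4.53*z^2 - 2.82*z + 4.02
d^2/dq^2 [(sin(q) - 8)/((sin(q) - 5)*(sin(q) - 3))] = (-sin(q)^5 + 24*sin(q)^4 - 100*sin(q)^3 - 136*sin(q)^2 + 1029*sin(q) - 544)/((sin(q) - 5)^3*(sin(q) - 3)^3)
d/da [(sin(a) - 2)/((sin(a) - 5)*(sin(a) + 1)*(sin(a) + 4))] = 2*(-sin(a)^3 + 3*sin(a)^2 - 31)*cos(a)/((sin(a) - 5)^2*(sin(a) + 1)^2*(sin(a) + 4)^2)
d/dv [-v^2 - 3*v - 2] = -2*v - 3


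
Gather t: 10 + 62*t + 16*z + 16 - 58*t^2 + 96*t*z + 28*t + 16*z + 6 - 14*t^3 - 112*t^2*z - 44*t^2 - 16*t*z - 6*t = -14*t^3 + t^2*(-112*z - 102) + t*(80*z + 84) + 32*z + 32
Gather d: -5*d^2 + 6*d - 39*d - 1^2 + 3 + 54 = -5*d^2 - 33*d + 56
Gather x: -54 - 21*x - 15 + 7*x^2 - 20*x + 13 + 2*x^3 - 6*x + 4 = 2*x^3 + 7*x^2 - 47*x - 52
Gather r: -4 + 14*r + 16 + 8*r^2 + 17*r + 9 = 8*r^2 + 31*r + 21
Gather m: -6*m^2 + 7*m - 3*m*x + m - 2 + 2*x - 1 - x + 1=-6*m^2 + m*(8 - 3*x) + x - 2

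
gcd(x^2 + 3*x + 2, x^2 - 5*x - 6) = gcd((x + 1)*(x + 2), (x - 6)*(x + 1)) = x + 1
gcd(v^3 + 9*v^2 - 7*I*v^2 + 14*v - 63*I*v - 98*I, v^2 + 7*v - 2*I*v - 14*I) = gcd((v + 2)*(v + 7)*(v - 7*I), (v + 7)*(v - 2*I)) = v + 7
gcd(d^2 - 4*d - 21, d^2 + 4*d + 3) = d + 3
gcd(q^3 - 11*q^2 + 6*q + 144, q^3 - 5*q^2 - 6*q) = q - 6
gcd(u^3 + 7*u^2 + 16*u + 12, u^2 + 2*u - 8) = 1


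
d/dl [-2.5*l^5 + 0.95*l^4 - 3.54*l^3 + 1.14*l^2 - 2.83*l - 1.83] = -12.5*l^4 + 3.8*l^3 - 10.62*l^2 + 2.28*l - 2.83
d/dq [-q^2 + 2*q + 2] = 2 - 2*q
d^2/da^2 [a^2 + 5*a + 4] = 2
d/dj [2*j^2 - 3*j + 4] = 4*j - 3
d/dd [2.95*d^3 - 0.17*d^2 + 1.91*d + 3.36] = 8.85*d^2 - 0.34*d + 1.91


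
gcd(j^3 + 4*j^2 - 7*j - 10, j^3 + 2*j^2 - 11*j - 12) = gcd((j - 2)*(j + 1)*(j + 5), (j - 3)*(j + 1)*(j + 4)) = j + 1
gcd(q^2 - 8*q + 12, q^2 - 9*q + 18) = q - 6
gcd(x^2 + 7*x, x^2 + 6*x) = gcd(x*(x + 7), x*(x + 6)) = x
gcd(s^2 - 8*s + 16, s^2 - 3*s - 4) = s - 4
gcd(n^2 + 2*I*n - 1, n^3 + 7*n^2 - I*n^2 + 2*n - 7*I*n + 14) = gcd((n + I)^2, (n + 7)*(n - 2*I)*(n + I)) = n + I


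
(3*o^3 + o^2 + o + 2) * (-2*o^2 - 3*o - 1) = -6*o^5 - 11*o^4 - 8*o^3 - 8*o^2 - 7*o - 2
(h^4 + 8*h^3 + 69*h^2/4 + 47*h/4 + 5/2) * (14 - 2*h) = -2*h^5 - 2*h^4 + 155*h^3/2 + 218*h^2 + 319*h/2 + 35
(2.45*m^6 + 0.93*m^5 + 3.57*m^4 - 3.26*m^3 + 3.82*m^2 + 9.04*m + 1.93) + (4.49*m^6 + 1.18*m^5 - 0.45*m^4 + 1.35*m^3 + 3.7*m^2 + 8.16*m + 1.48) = 6.94*m^6 + 2.11*m^5 + 3.12*m^4 - 1.91*m^3 + 7.52*m^2 + 17.2*m + 3.41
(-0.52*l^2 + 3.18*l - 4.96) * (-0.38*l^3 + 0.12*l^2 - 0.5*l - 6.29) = 0.1976*l^5 - 1.2708*l^4 + 2.5264*l^3 + 1.0856*l^2 - 17.5222*l + 31.1984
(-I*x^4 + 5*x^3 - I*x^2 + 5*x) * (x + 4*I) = -I*x^5 + 9*x^4 + 19*I*x^3 + 9*x^2 + 20*I*x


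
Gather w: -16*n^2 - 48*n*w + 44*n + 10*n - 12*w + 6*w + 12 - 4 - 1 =-16*n^2 + 54*n + w*(-48*n - 6) + 7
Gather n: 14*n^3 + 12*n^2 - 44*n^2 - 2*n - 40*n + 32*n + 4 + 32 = 14*n^3 - 32*n^2 - 10*n + 36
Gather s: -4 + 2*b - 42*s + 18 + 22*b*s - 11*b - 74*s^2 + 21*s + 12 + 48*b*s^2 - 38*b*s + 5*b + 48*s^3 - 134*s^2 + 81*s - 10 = -4*b + 48*s^3 + s^2*(48*b - 208) + s*(60 - 16*b) + 16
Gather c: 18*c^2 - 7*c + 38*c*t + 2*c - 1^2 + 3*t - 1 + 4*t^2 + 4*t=18*c^2 + c*(38*t - 5) + 4*t^2 + 7*t - 2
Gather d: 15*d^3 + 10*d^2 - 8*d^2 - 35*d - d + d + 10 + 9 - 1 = 15*d^3 + 2*d^2 - 35*d + 18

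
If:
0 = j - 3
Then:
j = 3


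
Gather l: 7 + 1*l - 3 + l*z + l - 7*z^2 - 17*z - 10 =l*(z + 2) - 7*z^2 - 17*z - 6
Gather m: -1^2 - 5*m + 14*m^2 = 14*m^2 - 5*m - 1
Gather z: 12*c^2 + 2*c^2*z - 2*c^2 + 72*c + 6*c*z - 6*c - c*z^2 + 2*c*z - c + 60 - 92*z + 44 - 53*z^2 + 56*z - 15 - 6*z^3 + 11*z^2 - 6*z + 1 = 10*c^2 + 65*c - 6*z^3 + z^2*(-c - 42) + z*(2*c^2 + 8*c - 42) + 90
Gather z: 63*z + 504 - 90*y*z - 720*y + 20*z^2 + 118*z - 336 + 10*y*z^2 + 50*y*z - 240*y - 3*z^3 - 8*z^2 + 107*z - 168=-960*y - 3*z^3 + z^2*(10*y + 12) + z*(288 - 40*y)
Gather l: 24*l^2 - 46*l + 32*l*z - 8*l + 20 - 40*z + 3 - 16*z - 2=24*l^2 + l*(32*z - 54) - 56*z + 21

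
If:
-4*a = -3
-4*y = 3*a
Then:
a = 3/4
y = -9/16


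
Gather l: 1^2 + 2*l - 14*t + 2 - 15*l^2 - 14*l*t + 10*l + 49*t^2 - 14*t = -15*l^2 + l*(12 - 14*t) + 49*t^2 - 28*t + 3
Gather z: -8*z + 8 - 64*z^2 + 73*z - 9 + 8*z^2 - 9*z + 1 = -56*z^2 + 56*z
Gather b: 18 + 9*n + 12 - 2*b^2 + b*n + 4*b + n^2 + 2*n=-2*b^2 + b*(n + 4) + n^2 + 11*n + 30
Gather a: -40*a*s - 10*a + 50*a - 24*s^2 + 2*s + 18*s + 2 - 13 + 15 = a*(40 - 40*s) - 24*s^2 + 20*s + 4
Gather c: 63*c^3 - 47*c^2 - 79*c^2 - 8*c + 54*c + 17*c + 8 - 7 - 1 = 63*c^3 - 126*c^2 + 63*c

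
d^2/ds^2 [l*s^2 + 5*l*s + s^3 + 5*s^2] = 2*l + 6*s + 10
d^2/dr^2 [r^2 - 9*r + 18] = 2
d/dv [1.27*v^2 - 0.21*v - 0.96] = 2.54*v - 0.21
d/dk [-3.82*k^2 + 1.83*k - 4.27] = 1.83 - 7.64*k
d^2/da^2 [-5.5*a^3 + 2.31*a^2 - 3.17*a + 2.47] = 4.62 - 33.0*a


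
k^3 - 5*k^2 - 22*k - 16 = (k - 8)*(k + 1)*(k + 2)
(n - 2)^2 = n^2 - 4*n + 4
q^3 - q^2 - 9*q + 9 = (q - 3)*(q - 1)*(q + 3)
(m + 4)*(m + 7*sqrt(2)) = m^2 + 4*m + 7*sqrt(2)*m + 28*sqrt(2)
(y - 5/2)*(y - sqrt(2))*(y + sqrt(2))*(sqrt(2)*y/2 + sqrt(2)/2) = sqrt(2)*y^4/2 - 3*sqrt(2)*y^3/4 - 9*sqrt(2)*y^2/4 + 3*sqrt(2)*y/2 + 5*sqrt(2)/2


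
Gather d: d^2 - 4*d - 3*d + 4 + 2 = d^2 - 7*d + 6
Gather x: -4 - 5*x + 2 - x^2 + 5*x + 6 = 4 - x^2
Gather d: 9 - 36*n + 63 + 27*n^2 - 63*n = 27*n^2 - 99*n + 72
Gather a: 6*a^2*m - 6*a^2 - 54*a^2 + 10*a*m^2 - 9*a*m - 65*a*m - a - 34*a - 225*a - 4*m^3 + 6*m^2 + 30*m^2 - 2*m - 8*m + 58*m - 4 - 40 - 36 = a^2*(6*m - 60) + a*(10*m^2 - 74*m - 260) - 4*m^3 + 36*m^2 + 48*m - 80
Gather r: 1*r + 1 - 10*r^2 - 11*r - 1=-10*r^2 - 10*r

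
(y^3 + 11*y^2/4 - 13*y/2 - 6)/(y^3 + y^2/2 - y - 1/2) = (4*y^3 + 11*y^2 - 26*y - 24)/(2*(2*y^3 + y^2 - 2*y - 1))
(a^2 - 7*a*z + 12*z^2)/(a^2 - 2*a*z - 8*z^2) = (a - 3*z)/(a + 2*z)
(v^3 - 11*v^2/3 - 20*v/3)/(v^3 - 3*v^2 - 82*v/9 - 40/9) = 3*v/(3*v + 2)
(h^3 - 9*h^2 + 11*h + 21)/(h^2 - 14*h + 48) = (h^3 - 9*h^2 + 11*h + 21)/(h^2 - 14*h + 48)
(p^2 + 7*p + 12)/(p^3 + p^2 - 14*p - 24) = (p + 4)/(p^2 - 2*p - 8)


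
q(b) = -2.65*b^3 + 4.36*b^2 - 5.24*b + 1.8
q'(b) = -7.95*b^2 + 8.72*b - 5.24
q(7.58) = -941.54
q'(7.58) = -395.92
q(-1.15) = 17.62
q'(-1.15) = -25.78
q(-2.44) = 79.04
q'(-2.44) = -73.85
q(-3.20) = 150.05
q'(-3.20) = -114.55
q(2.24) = -17.85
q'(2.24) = -25.60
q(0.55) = -0.20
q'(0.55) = -2.85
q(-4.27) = 309.98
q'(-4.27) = -187.43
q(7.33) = -846.01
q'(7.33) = -368.47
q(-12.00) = 5271.72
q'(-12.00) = -1254.68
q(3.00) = -46.23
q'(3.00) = -50.63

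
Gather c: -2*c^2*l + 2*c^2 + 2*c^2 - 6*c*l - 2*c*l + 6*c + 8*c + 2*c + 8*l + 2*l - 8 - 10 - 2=c^2*(4 - 2*l) + c*(16 - 8*l) + 10*l - 20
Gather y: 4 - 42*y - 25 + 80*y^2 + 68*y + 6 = 80*y^2 + 26*y - 15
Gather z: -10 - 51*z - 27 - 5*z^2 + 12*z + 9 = -5*z^2 - 39*z - 28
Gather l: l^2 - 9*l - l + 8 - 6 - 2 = l^2 - 10*l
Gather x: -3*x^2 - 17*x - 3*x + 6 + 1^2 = -3*x^2 - 20*x + 7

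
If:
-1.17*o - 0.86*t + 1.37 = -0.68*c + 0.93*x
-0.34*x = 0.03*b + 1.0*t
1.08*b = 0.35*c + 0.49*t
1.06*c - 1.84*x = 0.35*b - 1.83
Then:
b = 0.450344066088438*x - 0.617122177665669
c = 1.88454756899147*x - 1.93018185111602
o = 0.56026600326434*x + 0.0355167427840429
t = 0.0185136653299701 - 0.353510321982653*x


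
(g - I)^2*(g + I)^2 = g^4 + 2*g^2 + 1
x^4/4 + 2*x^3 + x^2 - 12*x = x*(x/4 + 1)*(x - 2)*(x + 6)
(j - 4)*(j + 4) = j^2 - 16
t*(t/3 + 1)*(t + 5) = t^3/3 + 8*t^2/3 + 5*t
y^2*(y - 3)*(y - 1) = y^4 - 4*y^3 + 3*y^2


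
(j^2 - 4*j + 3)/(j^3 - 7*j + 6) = (j - 3)/(j^2 + j - 6)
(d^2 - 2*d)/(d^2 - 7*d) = (d - 2)/(d - 7)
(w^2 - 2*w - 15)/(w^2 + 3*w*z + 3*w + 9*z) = (w - 5)/(w + 3*z)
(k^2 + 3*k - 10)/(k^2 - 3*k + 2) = (k + 5)/(k - 1)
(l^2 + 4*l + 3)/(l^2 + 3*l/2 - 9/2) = 2*(l + 1)/(2*l - 3)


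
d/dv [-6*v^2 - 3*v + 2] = -12*v - 3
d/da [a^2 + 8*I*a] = 2*a + 8*I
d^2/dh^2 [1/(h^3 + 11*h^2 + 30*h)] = 2*(-h*(3*h + 11)*(h^2 + 11*h + 30) + (3*h^2 + 22*h + 30)^2)/(h^3*(h^2 + 11*h + 30)^3)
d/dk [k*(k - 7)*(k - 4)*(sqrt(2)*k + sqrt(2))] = sqrt(2)*(4*k^3 - 30*k^2 + 34*k + 28)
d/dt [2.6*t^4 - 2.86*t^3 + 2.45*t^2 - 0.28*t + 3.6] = 10.4*t^3 - 8.58*t^2 + 4.9*t - 0.28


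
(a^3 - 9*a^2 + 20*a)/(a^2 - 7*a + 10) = a*(a - 4)/(a - 2)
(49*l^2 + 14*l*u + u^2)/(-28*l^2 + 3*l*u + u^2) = (7*l + u)/(-4*l + u)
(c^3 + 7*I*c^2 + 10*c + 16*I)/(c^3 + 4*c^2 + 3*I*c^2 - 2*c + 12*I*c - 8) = (c^2 + 6*I*c + 16)/(c^2 + 2*c*(2 + I) + 8*I)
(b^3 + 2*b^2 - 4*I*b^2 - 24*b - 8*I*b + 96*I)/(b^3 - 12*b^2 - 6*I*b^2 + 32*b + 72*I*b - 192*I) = (b^2 + b*(6 - 4*I) - 24*I)/(b^2 + b*(-8 - 6*I) + 48*I)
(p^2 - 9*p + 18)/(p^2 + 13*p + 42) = (p^2 - 9*p + 18)/(p^2 + 13*p + 42)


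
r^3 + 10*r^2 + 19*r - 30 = (r - 1)*(r + 5)*(r + 6)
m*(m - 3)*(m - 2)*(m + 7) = m^4 + 2*m^3 - 29*m^2 + 42*m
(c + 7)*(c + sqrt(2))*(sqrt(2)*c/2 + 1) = sqrt(2)*c^3/2 + 2*c^2 + 7*sqrt(2)*c^2/2 + sqrt(2)*c + 14*c + 7*sqrt(2)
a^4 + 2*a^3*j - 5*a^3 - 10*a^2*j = a^2*(a - 5)*(a + 2*j)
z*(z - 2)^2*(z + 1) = z^4 - 3*z^3 + 4*z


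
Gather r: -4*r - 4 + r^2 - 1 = r^2 - 4*r - 5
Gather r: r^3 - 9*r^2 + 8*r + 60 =r^3 - 9*r^2 + 8*r + 60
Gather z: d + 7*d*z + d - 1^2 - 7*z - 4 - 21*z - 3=2*d + z*(7*d - 28) - 8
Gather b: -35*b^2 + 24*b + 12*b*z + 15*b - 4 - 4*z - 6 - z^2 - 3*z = -35*b^2 + b*(12*z + 39) - z^2 - 7*z - 10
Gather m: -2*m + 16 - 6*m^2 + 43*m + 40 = -6*m^2 + 41*m + 56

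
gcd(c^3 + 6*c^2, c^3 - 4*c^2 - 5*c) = c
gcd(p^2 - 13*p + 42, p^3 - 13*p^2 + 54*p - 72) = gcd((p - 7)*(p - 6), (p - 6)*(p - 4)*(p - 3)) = p - 6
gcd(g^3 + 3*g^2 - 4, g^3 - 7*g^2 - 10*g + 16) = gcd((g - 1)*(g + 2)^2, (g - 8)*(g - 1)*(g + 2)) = g^2 + g - 2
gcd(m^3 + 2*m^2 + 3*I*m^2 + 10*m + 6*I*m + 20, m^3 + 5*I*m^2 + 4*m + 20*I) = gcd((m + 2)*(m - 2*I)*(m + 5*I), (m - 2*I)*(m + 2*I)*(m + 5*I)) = m^2 + 3*I*m + 10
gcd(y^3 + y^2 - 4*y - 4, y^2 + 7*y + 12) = 1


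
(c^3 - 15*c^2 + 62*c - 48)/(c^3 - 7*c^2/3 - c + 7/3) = 3*(c^2 - 14*c + 48)/(3*c^2 - 4*c - 7)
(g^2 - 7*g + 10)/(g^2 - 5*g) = (g - 2)/g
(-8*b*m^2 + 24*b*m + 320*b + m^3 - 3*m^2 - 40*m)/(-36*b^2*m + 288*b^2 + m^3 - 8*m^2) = (8*b*m + 40*b - m^2 - 5*m)/(36*b^2 - m^2)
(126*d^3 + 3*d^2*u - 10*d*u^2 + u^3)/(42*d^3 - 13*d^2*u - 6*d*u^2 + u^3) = (-6*d + u)/(-2*d + u)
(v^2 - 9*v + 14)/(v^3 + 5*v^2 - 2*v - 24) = (v - 7)/(v^2 + 7*v + 12)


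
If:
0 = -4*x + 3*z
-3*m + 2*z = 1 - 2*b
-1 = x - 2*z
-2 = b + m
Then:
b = -33/25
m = -17/25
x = 3/5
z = 4/5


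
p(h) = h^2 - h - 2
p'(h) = 2*h - 1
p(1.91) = -0.26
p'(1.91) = 2.82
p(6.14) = 29.56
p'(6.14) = 11.28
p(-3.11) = 10.78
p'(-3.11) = -7.22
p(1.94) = -0.18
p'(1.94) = 2.88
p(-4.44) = 22.15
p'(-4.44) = -9.88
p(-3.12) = 10.85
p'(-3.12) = -7.24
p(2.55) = 1.95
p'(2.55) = 4.10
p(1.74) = -0.71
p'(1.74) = 2.48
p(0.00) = -2.00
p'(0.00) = -1.00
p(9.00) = 70.00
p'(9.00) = 17.00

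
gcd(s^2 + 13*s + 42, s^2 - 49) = s + 7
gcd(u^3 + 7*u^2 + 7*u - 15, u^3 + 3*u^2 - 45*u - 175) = u + 5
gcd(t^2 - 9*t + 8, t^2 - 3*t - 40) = t - 8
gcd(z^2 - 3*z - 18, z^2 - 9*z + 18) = z - 6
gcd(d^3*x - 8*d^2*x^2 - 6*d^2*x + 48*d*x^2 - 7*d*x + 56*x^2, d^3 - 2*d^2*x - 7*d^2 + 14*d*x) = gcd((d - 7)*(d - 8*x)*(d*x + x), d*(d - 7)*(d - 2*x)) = d - 7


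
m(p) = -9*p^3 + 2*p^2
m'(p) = -27*p^2 + 4*p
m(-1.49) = 34.21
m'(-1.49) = -65.90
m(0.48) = -0.53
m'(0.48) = -4.30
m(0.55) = -0.89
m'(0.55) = -5.97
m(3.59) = -390.64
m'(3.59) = -333.62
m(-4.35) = 778.66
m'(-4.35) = -528.31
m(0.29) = -0.05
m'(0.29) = -1.11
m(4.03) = -556.58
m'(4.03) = -422.38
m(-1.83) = 61.85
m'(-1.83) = -97.74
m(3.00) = -225.00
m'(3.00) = -231.00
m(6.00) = -1872.00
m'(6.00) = -948.00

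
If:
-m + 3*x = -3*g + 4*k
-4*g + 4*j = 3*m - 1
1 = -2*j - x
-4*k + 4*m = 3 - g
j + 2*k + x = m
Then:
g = -84/23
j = -121/46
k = 3/92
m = 39/23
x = 98/23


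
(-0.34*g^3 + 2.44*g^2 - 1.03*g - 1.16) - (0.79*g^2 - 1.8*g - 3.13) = -0.34*g^3 + 1.65*g^2 + 0.77*g + 1.97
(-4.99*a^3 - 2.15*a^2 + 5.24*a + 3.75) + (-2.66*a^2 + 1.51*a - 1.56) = -4.99*a^3 - 4.81*a^2 + 6.75*a + 2.19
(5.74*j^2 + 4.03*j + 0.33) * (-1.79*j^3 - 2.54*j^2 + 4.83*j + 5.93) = -10.2746*j^5 - 21.7933*j^4 + 16.8973*j^3 + 52.6649*j^2 + 25.4918*j + 1.9569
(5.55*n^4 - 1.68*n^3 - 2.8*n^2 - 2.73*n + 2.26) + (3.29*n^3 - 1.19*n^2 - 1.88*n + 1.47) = 5.55*n^4 + 1.61*n^3 - 3.99*n^2 - 4.61*n + 3.73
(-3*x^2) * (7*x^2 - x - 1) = -21*x^4 + 3*x^3 + 3*x^2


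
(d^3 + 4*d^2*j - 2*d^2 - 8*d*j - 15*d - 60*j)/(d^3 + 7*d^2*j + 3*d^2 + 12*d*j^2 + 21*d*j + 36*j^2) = (d - 5)/(d + 3*j)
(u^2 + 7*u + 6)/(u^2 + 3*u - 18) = (u + 1)/(u - 3)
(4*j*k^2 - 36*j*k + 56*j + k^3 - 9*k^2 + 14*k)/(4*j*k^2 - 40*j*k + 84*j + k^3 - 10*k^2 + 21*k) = (k - 2)/(k - 3)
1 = 1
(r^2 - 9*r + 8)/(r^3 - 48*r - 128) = (r - 1)/(r^2 + 8*r + 16)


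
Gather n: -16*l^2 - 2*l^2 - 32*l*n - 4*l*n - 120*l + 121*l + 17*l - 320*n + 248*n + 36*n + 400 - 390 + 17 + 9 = -18*l^2 + 18*l + n*(-36*l - 36) + 36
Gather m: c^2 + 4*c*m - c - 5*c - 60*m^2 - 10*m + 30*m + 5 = c^2 - 6*c - 60*m^2 + m*(4*c + 20) + 5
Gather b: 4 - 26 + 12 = -10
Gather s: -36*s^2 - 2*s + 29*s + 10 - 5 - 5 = -36*s^2 + 27*s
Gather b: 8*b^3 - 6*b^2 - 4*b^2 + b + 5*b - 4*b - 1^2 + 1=8*b^3 - 10*b^2 + 2*b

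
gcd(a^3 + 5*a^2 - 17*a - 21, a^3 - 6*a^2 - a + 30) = a - 3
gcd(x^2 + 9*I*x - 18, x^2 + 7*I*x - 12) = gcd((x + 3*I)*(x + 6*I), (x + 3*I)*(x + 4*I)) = x + 3*I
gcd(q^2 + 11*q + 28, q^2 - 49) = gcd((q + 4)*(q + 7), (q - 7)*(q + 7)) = q + 7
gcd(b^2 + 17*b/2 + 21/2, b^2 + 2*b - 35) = b + 7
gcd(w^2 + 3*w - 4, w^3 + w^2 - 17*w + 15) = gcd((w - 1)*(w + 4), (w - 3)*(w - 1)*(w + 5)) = w - 1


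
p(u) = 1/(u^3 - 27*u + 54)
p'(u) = (27 - 3*u^2)/(u^3 - 27*u + 54)^2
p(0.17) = 0.02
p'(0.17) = 0.01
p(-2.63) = 0.01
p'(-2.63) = 0.00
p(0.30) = 0.02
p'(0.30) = 0.01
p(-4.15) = 0.01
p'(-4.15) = -0.00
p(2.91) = 13.86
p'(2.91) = 306.36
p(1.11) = 0.04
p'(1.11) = 0.04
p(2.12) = 0.16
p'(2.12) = 0.34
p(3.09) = 13.58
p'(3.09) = -303.31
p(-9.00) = 0.00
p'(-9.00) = 0.00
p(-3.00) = 0.01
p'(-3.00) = 0.00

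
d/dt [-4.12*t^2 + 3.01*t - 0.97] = 3.01 - 8.24*t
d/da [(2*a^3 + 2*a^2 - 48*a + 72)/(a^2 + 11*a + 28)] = 2*(a^4 + 22*a^3 + 119*a^2 - 16*a - 1068)/(a^4 + 22*a^3 + 177*a^2 + 616*a + 784)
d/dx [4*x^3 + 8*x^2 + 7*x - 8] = 12*x^2 + 16*x + 7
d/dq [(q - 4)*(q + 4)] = 2*q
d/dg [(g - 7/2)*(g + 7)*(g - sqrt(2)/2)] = 3*g^2 - sqrt(2)*g + 7*g - 49/2 - 7*sqrt(2)/4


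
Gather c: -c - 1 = -c - 1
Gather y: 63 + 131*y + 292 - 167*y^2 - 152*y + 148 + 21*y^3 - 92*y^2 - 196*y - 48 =21*y^3 - 259*y^2 - 217*y + 455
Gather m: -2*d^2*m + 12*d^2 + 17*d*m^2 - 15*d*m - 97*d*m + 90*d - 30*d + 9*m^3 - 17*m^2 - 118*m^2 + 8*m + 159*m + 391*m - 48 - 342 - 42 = 12*d^2 + 60*d + 9*m^3 + m^2*(17*d - 135) + m*(-2*d^2 - 112*d + 558) - 432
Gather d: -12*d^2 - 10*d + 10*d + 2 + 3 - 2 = 3 - 12*d^2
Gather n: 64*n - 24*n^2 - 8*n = -24*n^2 + 56*n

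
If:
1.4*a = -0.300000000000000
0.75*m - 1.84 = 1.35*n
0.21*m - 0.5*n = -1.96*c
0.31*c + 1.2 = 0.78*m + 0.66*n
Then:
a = -0.21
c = -0.29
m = 1.75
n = -0.39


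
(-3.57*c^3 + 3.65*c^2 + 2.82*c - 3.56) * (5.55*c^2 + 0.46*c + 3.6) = -19.8135*c^5 + 18.6153*c^4 + 4.478*c^3 - 5.3208*c^2 + 8.5144*c - 12.816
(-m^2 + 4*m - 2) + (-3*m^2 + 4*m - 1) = -4*m^2 + 8*m - 3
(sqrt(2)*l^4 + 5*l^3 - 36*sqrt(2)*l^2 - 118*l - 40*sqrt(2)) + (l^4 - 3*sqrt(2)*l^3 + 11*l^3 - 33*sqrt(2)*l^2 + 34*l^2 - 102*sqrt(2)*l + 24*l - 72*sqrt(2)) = l^4 + sqrt(2)*l^4 - 3*sqrt(2)*l^3 + 16*l^3 - 69*sqrt(2)*l^2 + 34*l^2 - 102*sqrt(2)*l - 94*l - 112*sqrt(2)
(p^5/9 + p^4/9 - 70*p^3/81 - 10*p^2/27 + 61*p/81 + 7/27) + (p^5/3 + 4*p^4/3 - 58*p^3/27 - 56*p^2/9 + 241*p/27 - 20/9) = 4*p^5/9 + 13*p^4/9 - 244*p^3/81 - 178*p^2/27 + 784*p/81 - 53/27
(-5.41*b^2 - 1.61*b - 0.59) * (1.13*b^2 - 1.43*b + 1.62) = -6.1133*b^4 + 5.917*b^3 - 7.1286*b^2 - 1.7645*b - 0.9558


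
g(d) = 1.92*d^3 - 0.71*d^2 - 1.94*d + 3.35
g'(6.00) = 196.90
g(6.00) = 380.87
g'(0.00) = -1.94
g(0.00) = 3.35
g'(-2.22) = 29.60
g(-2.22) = -16.85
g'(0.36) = -1.70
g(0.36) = 2.65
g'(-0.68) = 1.69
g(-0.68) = 3.74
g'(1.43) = 7.81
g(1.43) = 4.74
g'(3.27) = 55.01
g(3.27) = 56.55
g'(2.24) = 23.78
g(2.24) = 17.02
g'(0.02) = -1.97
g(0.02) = 3.31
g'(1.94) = 16.98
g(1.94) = 10.93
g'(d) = 5.76*d^2 - 1.42*d - 1.94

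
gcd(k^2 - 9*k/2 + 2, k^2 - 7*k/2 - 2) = k - 4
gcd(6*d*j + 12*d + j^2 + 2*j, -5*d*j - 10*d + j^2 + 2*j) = j + 2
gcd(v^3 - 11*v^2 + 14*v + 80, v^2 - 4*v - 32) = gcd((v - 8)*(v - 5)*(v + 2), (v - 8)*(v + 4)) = v - 8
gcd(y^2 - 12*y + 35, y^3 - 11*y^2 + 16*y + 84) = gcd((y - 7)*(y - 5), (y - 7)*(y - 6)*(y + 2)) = y - 7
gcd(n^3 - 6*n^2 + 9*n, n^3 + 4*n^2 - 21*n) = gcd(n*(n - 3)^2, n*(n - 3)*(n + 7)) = n^2 - 3*n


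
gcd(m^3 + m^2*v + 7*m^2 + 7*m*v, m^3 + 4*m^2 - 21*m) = m^2 + 7*m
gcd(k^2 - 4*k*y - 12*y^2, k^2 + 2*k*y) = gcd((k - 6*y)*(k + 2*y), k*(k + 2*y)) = k + 2*y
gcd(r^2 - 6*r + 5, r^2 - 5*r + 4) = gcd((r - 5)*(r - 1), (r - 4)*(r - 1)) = r - 1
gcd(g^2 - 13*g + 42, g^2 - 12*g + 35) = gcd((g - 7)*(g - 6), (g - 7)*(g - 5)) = g - 7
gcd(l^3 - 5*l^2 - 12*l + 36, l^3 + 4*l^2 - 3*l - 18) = l^2 + l - 6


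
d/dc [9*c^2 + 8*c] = 18*c + 8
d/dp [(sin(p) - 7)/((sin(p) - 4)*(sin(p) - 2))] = (14*sin(p) + cos(p)^2 - 35)*cos(p)/((sin(p) - 4)^2*(sin(p) - 2)^2)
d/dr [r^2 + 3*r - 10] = 2*r + 3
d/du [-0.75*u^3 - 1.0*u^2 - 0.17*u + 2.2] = -2.25*u^2 - 2.0*u - 0.17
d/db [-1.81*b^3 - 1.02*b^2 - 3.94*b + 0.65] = -5.43*b^2 - 2.04*b - 3.94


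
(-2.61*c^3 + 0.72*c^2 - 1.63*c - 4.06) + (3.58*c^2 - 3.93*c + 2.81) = -2.61*c^3 + 4.3*c^2 - 5.56*c - 1.25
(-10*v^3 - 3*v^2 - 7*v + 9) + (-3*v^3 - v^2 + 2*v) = -13*v^3 - 4*v^2 - 5*v + 9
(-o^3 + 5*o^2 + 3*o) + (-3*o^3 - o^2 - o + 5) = -4*o^3 + 4*o^2 + 2*o + 5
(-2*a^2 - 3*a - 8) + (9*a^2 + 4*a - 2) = 7*a^2 + a - 10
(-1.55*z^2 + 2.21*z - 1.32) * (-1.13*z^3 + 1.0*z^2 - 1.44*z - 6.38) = 1.7515*z^5 - 4.0473*z^4 + 5.9336*z^3 + 5.3866*z^2 - 12.199*z + 8.4216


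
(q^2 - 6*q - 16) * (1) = q^2 - 6*q - 16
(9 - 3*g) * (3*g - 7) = -9*g^2 + 48*g - 63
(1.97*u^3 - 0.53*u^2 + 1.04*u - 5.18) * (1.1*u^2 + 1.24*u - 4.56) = 2.167*u^5 + 1.8598*u^4 - 8.4964*u^3 - 1.9916*u^2 - 11.1656*u + 23.6208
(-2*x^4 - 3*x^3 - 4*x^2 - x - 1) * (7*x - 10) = -14*x^5 - x^4 + 2*x^3 + 33*x^2 + 3*x + 10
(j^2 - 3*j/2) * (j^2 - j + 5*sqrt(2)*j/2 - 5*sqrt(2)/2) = j^4 - 5*j^3/2 + 5*sqrt(2)*j^3/2 - 25*sqrt(2)*j^2/4 + 3*j^2/2 + 15*sqrt(2)*j/4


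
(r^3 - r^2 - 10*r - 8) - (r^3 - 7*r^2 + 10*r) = 6*r^2 - 20*r - 8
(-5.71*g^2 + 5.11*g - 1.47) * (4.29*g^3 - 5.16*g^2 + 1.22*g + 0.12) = -24.4959*g^5 + 51.3855*g^4 - 39.6401*g^3 + 13.1342*g^2 - 1.1802*g - 0.1764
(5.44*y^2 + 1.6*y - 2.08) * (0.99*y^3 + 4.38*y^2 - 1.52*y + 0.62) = 5.3856*y^5 + 25.4112*y^4 - 3.32*y^3 - 8.1696*y^2 + 4.1536*y - 1.2896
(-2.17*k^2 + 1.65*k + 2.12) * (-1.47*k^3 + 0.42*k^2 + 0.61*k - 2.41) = 3.1899*k^5 - 3.3369*k^4 - 3.7471*k^3 + 7.1266*k^2 - 2.6833*k - 5.1092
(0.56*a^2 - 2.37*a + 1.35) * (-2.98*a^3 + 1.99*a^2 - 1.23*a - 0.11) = -1.6688*a^5 + 8.177*a^4 - 9.4281*a^3 + 5.54*a^2 - 1.3998*a - 0.1485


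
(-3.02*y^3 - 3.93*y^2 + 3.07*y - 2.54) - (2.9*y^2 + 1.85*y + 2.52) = -3.02*y^3 - 6.83*y^2 + 1.22*y - 5.06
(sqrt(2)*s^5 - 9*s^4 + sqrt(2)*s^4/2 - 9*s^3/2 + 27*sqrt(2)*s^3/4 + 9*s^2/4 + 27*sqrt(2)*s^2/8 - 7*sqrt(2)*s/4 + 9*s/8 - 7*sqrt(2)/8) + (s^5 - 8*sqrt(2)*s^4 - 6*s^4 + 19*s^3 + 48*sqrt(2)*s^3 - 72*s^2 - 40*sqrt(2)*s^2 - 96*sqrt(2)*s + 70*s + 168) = s^5 + sqrt(2)*s^5 - 15*s^4 - 15*sqrt(2)*s^4/2 + 29*s^3/2 + 219*sqrt(2)*s^3/4 - 279*s^2/4 - 293*sqrt(2)*s^2/8 - 391*sqrt(2)*s/4 + 569*s/8 - 7*sqrt(2)/8 + 168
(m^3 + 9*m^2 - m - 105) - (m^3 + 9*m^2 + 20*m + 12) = -21*m - 117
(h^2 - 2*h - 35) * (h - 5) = h^3 - 7*h^2 - 25*h + 175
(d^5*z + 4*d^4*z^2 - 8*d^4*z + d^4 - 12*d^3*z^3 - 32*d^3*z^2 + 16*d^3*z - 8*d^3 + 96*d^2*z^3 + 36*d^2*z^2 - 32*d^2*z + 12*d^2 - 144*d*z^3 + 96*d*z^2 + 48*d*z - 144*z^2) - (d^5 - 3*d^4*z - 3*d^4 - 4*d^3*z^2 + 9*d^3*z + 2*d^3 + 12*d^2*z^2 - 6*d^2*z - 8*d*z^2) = d^5*z - d^5 + 4*d^4*z^2 - 5*d^4*z + 4*d^4 - 12*d^3*z^3 - 28*d^3*z^2 + 7*d^3*z - 10*d^3 + 96*d^2*z^3 + 24*d^2*z^2 - 26*d^2*z + 12*d^2 - 144*d*z^3 + 104*d*z^2 + 48*d*z - 144*z^2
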